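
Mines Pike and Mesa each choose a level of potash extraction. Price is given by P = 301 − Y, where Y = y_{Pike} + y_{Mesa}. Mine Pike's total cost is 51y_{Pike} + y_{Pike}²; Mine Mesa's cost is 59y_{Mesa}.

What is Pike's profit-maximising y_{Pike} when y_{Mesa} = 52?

49.5

Mine Pike's profit: π = y_{Pike}(301 − (y_{Pike} + y_{Mesa})) − 51y_{Pike} − y_{Pike}².
∂π/∂y_{Pike} = 250 − 4y_{Pike} − y_{Mesa} = 0, so y_{Pike} = 62.5 − 0.25y_{Mesa}.
At y_{Mesa} = 52: y_{Pike} = 62.5 − 0.25·52 = 49.5.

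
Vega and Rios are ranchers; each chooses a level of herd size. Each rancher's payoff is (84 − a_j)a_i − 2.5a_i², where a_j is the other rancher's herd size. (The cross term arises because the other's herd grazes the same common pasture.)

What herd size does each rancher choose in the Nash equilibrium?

14

Vega's payoff is (84 − a_R)a_V − 2.5a_V².
∂π/∂a_V = 84 − a_R − 5a_V = 0, so a_V = 16.8 − 0.2a_R.
By symmetry a_R = a_V; substituting into the reaction function, 1.2a_V = 16.8 and a_V = 14.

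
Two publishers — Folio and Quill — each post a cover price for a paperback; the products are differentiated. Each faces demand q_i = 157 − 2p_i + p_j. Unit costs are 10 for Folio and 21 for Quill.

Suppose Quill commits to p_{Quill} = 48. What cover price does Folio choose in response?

Folio's profit: π = (p_{Folio} − 10)(157 − 2p_{Folio} + p_{Quill}).
∂π/∂p_{Folio} = 177 − 4p_{Folio} + p_{Quill} = 0 ⇒ p_{Folio} = 44.25 + 0.25p_{Quill}.
At p_{Quill} = 48: p_{Folio} = 44.25 + 0.25·48 = 56.25.

56.25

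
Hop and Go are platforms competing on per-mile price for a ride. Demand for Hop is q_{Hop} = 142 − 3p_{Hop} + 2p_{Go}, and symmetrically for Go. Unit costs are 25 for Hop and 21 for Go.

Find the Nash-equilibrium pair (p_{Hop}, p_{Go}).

53.5, 52

Hop's profit: π = (p_{Hop} − 25)(142 − 3p_{Hop} + 2p_{Go}).
∂π/∂p_{Hop} = 217 − 6p_{Hop} + 2p_{Go} = 0 ⇒ p_{Hop} = 217/6 + (1/3)p_{Go}.
Similarly p_{Go} = 205/6 + (1/3)p_{Hop}.
Plugging p_{Go} into Hop's best response: p_{Hop} = 217/6 + (1/3)(205/6 + (1/3)p_{Hop}) ⇒ (8/9)p_{Hop} = 428/9, so p_{Hop} = 53.5.
Then p_{Go} = 205/6 + (1/3)·53.5 = 52.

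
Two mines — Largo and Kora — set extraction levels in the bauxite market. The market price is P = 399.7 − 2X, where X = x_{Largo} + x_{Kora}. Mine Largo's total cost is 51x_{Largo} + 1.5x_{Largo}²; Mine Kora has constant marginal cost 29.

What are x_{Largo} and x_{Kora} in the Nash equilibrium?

Mine Largo's profit: π = x_{Largo}(399.7 − 2(x_{Largo} + x_{Kora})) − 51x_{Largo} − 1.5x_{Largo}².
∂π/∂x_{Largo} = 348.7 − 7x_{Largo} − 2x_{Kora} = 0, so x_{Largo} = 3487/70 − (2/7)x_{Kora}.
For Kora: ∂π/∂x_{Kora} = 370.7 − 4x_{Kora} − 2x_{Largo} = 0 ⇒ x_{Kora} = 92.675 − 0.5x_{Largo}.
Solving the two reaction functions simultaneously: (1 − (−2/7)(−0.5))x_{Largo} = 3487/70 − (2/7)·92.675, so (6/7)x_{Largo} = 3267/140 and x_{Largo} = 27.225.
Then x_{Kora} = 92.675 − 0.5·27.225 = 79.0625.

27.225, 79.0625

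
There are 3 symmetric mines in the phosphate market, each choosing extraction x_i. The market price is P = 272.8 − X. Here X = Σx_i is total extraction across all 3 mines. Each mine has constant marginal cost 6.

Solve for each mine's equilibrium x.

66.7

A representative mine's profit is π_i = x_i(272.8 − X) − 6x_i, with X = x_i + Σ_{j≠i} x_j.
First-order condition: 266.8 − 2x_i − Σ_{j≠i} x_j = 0.
In a symmetric equilibrium every mine chooses the same x, so Σ_{j≠i} x_j = 2x. The condition becomes 266.8 − 4x = 0, giving x = 266.8/4 = 66.7.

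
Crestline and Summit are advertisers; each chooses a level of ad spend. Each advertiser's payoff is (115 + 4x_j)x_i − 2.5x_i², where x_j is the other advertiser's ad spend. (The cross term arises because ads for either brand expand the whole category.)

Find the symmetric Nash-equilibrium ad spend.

Crestline's payoff is (115 + 4x_S)x_C − 2.5x_C².
∂π/∂x_C = 115 + 4x_S − 5x_C = 0, so x_C = 23 + 0.8x_S.
Setting x_C = x_S in the reaction function: x_C = 23 + 0.8x_C, so x_C = 23 / 0.2 = 115.

115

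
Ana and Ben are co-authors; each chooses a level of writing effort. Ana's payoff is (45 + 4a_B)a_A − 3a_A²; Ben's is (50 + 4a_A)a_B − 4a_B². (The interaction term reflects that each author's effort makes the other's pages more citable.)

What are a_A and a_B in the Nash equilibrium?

17.5, 15

Expanding Ana's payoff: 45a_A + 4a_Ba_A − 3a_A².
∂π/∂a_A = 45 + 4a_B − 6a_A = 0, so a_A = 7.5 + (2/3)a_B.
Likewise for Ben: a_B = 6.25 + 0.5a_A.
Substituting the second reaction function into the first: a_A = 7.5 + (2/3)(6.25 + 0.5a_A), which gives (2/3)a_A = 35/3 ⇒ a_A = 17.5.
Then a_B = 6.25 + 0.5·17.5 = 15.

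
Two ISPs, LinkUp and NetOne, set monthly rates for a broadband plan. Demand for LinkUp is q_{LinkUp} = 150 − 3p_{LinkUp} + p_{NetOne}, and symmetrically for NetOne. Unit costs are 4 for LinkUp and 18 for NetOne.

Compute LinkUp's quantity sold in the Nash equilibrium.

88.8

LinkUp's profit: π = (p_{LinkUp} − 4)(150 − 3p_{LinkUp} + p_{NetOne}).
∂π/∂p_{LinkUp} = 162 − 6p_{LinkUp} + p_{NetOne} = 0 ⇒ p_{LinkUp} = 27 + (1/6)p_{NetOne}.
Similarly p_{NetOne} = 34 + (1/6)p_{LinkUp}.
Plugging p_{NetOne} into LinkUp's best response: p_{LinkUp} = 27 + (1/6)(34 + (1/6)p_{LinkUp}) ⇒ (35/36)p_{LinkUp} = 98/3, so p_{LinkUp} = 33.6.
Then p_{NetOne} = 34 + (1/6)·33.6 = 39.6.
q_{LinkUp} = 150 − 3·33.6 + 39.6 = 88.8.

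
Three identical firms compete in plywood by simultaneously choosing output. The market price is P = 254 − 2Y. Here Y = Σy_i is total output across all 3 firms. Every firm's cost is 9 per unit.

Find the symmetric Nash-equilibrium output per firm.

30.625

A representative firm's profit is π_i = y_i(254 − 2Y) − 9y_i, with Y = y_i + Σ_{j≠i} y_j.
First-order condition: 245 − 4y_i − 2Σ_{j≠i} y_j = 0.
In a symmetric equilibrium every firm chooses the same y, so Σ_{j≠i} y_j = 2y. The condition becomes 245 − 8y = 0, giving y = 245/8 = 30.625.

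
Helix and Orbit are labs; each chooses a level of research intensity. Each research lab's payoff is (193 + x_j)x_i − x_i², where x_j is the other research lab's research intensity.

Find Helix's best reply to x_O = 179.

186

Helix's payoff is (193 + x_O)x_H − x_H².
∂π/∂x_H = 193 + x_O − 2x_H = 0, so x_H = 96.5 + 0.5x_O.
At x_O = 179: x_H = 96.5 + 0.5·179 = 186.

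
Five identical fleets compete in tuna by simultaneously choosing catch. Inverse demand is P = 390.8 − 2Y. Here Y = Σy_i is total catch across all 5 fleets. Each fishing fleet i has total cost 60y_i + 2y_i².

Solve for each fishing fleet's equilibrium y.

A representative fishing fleet's profit is π_i = y_i(390.8 − 2Y) − 60y_i − 2y_i², with Y = y_i + Σ_{j≠i} y_j.
First-order condition: 330.8 − 8y_i − 2Σ_{j≠i} y_j = 0.
With identical fishing fleets, set every y_j = y: then 330.8 − 8y − 8y = 0, i.e. y = 330.8/16 = 20.675.

20.675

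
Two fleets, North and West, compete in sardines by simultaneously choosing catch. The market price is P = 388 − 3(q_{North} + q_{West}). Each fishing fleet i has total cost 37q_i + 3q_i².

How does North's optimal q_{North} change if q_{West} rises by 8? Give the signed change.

Fishing fleet North's profit: π = q_{North}(388 − 3(q_{North} + q_{West})) − 37q_{North} − 3q_{North}².
∂π/∂q_{North} = 351 − 12q_{North} − 3q_{West} = 0, so q_{North} = 29.25 − 0.25q_{West}.
The reaction-function slope is −0.25, so an 8-unit rise in q_{West} moves q_{North} by −0.25 × 8 = −2. North's best response falls — the actions are strategic substitutes.

-2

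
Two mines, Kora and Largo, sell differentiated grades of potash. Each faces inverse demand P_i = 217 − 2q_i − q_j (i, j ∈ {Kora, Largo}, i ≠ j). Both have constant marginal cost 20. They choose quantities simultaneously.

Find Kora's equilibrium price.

Mine Kora's profit: π = q_{Kora}(217 − 2q_{Kora} − q_{Largo}) − 20q_{Kora}.
∂π/∂q_{Kora} = 197 − 4q_{Kora} − q_{Largo} = 0 ⇒ q_{Kora} = 49.25 − 0.25q_{Largo}.
By symmetry q_{Largo} = q_{Kora}; substituting into the reaction function, 1.25q_{Kora} = 49.25 and q_{Kora} = 39.4.
P_{Kora} = 217 − 2·39.4 − 39.4 = 98.8.

98.8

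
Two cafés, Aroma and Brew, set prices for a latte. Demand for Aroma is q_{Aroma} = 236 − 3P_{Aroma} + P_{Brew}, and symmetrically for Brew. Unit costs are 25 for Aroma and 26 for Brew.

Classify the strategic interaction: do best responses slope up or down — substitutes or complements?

strategic complements

Aroma's profit: π = (P_{Aroma} − 25)(236 − 3P_{Aroma} + P_{Brew}).
∂π/∂P_{Aroma} = 311 − 6P_{Aroma} + P_{Brew} = 0 ⇒ P_{Aroma} = 311/6 + (1/6)P_{Brew}.
The best-response slope dP_{Aroma}/dP_{Brew} = 1/6 > 0: the reaction function is upward-sloping, so the choices are strategic complements.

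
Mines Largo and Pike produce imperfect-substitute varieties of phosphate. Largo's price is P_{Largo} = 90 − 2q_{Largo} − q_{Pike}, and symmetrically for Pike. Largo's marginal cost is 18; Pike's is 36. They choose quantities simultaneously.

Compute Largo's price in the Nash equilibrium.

49.2

Mine Largo's profit: π = q_{Largo}(90 − 2q_{Largo} − q_{Pike}) − 18q_{Largo}.
∂π/∂q_{Largo} = 72 − 4q_{Largo} − q_{Pike} = 0 ⇒ q_{Largo} = 18 − 0.25q_{Pike}.
Similarly q_{Pike} = 13.5 − 0.25q_{Largo}.
Solving the two reaction functions simultaneously: (1 − (−0.25)(−0.25))q_{Largo} = 18 − 0.25·13.5, so 0.9375q_{Largo} = 14.625 and q_{Largo} = 15.6.
Then q_{Pike} = 13.5 − 0.25·15.6 = 9.6.
P_{Largo} = 90 − 2·15.6 − 9.6 = 49.2.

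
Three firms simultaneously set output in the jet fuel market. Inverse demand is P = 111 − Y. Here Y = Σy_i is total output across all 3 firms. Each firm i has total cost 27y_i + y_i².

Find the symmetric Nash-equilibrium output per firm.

14

A representative firm's profit is π_i = y_i(111 − Y) − 27y_i − y_i², with Y = y_i + Σ_{j≠i} y_j.
First-order condition: 84 − 4y_i − Σ_{j≠i} y_j = 0.
With identical firms, set every y_j = y: then 84 − 4y − 2y = 0, i.e. y = 84/6 = 14.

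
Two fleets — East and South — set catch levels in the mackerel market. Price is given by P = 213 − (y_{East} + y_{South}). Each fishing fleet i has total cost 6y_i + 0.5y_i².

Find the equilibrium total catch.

Fishing fleet East's profit: π = y_{East}(213 − (y_{East} + y_{South})) − 6y_{East} − 0.5y_{East}².
∂π/∂y_{East} = 207 − 3y_{East} − y_{South} = 0, so y_{East} = 69 − (1/3)y_{South}.
Setting y_{East} = y_{South} in the reaction function: y_{East} = 69 − (1/3)y_{East}, so y_{East} = 69 / (4/3) = 51.75.
Total catch: 51.75 + 51.75 = 103.5.

103.5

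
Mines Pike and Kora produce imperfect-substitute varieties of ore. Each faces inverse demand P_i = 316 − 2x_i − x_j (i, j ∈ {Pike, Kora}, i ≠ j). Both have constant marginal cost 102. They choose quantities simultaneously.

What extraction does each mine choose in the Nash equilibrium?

Mine Pike's profit: π = x_{Pike}(316 − 2x_{Pike} − x_{Kora}) − 102x_{Pike}.
∂π/∂x_{Pike} = 214 − 4x_{Pike} − x_{Kora} = 0 ⇒ x_{Pike} = 53.5 − 0.25x_{Kora}.
The game is symmetric, so in equilibrium x_{Kora} = x_{Pike}: the reaction function gives 1.25x_{Pike} = 53.5, hence x_{Pike} = 42.8.

42.8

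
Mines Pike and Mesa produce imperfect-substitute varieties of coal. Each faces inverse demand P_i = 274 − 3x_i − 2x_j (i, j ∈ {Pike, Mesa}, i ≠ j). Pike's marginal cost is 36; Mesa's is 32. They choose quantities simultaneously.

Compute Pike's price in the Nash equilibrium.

124.5

Mine Pike's profit: π = x_{Pike}(274 − 3x_{Pike} − 2x_{Mesa}) − 36x_{Pike}.
∂π/∂x_{Pike} = 238 − 6x_{Pike} − 2x_{Mesa} = 0 ⇒ x_{Pike} = 119/3 − (1/3)x_{Mesa}.
Similarly x_{Mesa} = 121/3 − (1/3)x_{Pike}.
Plugging x_{Mesa} into Pike's best response: x_{Pike} = 119/3 − (1/3)(121/3 − (1/3)x_{Pike}) ⇒ (8/9)x_{Pike} = 236/9, so x_{Pike} = 29.5.
Then x_{Mesa} = 121/3 − (1/3)·29.5 = 30.5.
P_{Pike} = 274 − 3·29.5 − 2·30.5 = 124.5.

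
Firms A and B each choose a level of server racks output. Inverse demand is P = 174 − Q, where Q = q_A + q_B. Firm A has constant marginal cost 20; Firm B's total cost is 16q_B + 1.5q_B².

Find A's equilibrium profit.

Firm A's profit: π = q_A(174 − (q_A + q_B)) − 20q_A.
∂π/∂q_A = 154 − 2q_A − q_B = 0, so q_A = 77 − 0.5q_B.
For B: ∂π/∂q_B = 158 − 5q_B − q_A = 0 ⇒ q_B = 31.6 − 0.2q_A.
Solving the two reaction functions simultaneously: (1 − (−0.5)(−0.2))q_A = 77 − 0.5·31.6, so 0.9q_A = 61.2 and q_A = 68.
Then q_B = 31.6 − 0.2·68 = 18.
Price P = 174 − 86 = 88.
A's profit: (88 − 20)·68 = 4624.

4624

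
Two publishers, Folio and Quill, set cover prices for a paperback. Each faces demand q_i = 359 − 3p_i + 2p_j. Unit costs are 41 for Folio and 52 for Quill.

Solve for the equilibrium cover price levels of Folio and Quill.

Folio's profit: π = (p_{Folio} − 41)(359 − 3p_{Folio} + 2p_{Quill}).
∂π/∂p_{Folio} = 482 − 6p_{Folio} + 2p_{Quill} = 0 ⇒ p_{Folio} = 241/3 + (1/3)p_{Quill}.
Similarly p_{Quill} = 515/6 + (1/3)p_{Folio}.
Substituting the second reaction function into the first: p_{Folio} = 241/3 + (1/3)(515/6 + (1/3)p_{Folio}), which gives (8/9)p_{Folio} = 1961/18 ⇒ p_{Folio} = 122.5625.
Then p_{Quill} = 515/6 + (1/3)·122.5625 = 126.6875.

122.5625, 126.6875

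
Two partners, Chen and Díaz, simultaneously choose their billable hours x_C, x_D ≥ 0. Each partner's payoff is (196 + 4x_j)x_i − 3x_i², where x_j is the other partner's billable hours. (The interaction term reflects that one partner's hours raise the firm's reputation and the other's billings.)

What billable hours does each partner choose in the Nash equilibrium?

98

Chen's payoff is (196 + 4x_D)x_C − 3x_C².
∂π/∂x_C = 196 + 4x_D − 6x_C = 0, so x_C = 98/3 + (2/3)x_D.
By symmetry x_D = x_C; substituting into the reaction function, (1/3)x_C = 98/3 and x_C = 98.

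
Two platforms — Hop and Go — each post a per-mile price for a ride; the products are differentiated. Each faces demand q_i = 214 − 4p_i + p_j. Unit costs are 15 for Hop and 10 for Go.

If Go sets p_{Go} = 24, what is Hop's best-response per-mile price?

Hop's profit: π = (p_{Hop} − 15)(214 − 4p_{Hop} + p_{Go}).
∂π/∂p_{Hop} = 274 − 8p_{Hop} + p_{Go} = 0 ⇒ p_{Hop} = 34.25 + 0.125p_{Go}.
At p_{Go} = 24: p_{Hop} = 34.25 + 0.125·24 = 37.25.

37.25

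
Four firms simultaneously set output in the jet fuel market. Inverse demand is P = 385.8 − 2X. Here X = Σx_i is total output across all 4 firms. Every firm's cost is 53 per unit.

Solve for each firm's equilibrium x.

33.28

A representative firm's profit is π_i = x_i(385.8 − 2X) − 53x_i, with X = x_i + Σ_{j≠i} x_j.
First-order condition: 332.8 − 4x_i − 2Σ_{j≠i} x_j = 0.
In a symmetric equilibrium every firm chooses the same x, so Σ_{j≠i} x_j = 3x. The condition becomes 332.8 − 10x = 0, giving x = 332.8/10 = 33.28.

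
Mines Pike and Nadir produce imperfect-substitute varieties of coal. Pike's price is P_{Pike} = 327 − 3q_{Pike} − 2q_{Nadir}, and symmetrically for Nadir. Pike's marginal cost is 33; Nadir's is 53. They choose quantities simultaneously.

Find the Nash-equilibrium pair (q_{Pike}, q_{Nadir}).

38, 33

Mine Pike's profit: π = q_{Pike}(327 − 3q_{Pike} − 2q_{Nadir}) − 33q_{Pike}.
∂π/∂q_{Pike} = 294 − 6q_{Pike} − 2q_{Nadir} = 0 ⇒ q_{Pike} = 49 − (1/3)q_{Nadir}.
Similarly q_{Nadir} = 137/3 − (1/3)q_{Pike}.
Substituting the second reaction function into the first: q_{Pike} = 49 − (1/3)(137/3 − (1/3)q_{Pike}), which gives (8/9)q_{Pike} = 304/9 ⇒ q_{Pike} = 38.
Then q_{Nadir} = 137/3 − (1/3)·38 = 33.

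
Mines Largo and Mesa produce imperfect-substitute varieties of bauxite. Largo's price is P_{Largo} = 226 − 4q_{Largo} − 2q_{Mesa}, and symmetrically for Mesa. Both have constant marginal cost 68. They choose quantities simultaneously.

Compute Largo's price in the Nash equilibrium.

131.2

Mine Largo's profit: π = q_{Largo}(226 − 4q_{Largo} − 2q_{Mesa}) − 68q_{Largo}.
∂π/∂q_{Largo} = 158 − 8q_{Largo} − 2q_{Mesa} = 0 ⇒ q_{Largo} = 19.75 − 0.25q_{Mesa}.
The game is symmetric, so in equilibrium q_{Mesa} = q_{Largo}: the reaction function gives 1.25q_{Largo} = 19.75, hence q_{Largo} = 15.8.
P_{Largo} = 226 − 4·15.8 − 2·15.8 = 131.2.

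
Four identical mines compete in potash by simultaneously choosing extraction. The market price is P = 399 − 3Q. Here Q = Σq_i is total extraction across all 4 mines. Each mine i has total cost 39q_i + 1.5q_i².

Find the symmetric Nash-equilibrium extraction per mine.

20

A representative mine's profit is π_i = q_i(399 − 3Q) − 39q_i − 1.5q_i², with Q = q_i + Σ_{j≠i} q_j.
First-order condition: 360 − 9q_i − 3Σ_{j≠i} q_j = 0.
With identical mines, set every q_j = q: then 360 − 9q − 9q = 0, i.e. q = 360/18 = 20.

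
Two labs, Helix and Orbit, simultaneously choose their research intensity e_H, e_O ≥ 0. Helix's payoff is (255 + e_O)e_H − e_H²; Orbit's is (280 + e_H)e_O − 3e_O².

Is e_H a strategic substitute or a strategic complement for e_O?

Expanding Helix's payoff: 255e_H + e_Oe_H − e_H².
∂π/∂e_H = 255 + e_O − 2e_H = 0, so e_H = 127.5 + 0.5e_O.
The best-response slope de_H/de_O = 0.5 > 0: the reaction function is upward-sloping, so the choices are strategic complements.

strategic complements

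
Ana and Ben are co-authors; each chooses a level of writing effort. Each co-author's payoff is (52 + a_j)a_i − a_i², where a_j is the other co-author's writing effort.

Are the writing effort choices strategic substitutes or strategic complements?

strategic complements

Ana's payoff is (52 + a_B)a_A − a_A².
∂π/∂a_A = 52 + a_B − 2a_A = 0, so a_A = 26 + 0.5a_B.
The best-response slope da_A/da_B = 0.5 > 0: the reaction function is upward-sloping, so the choices are strategic complements.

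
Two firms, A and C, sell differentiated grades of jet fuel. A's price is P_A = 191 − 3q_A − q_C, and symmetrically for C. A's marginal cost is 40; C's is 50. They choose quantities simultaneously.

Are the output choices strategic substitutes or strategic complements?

Firm A's profit: π = q_A(191 − 3q_A − q_C) − 40q_A.
∂π/∂q_A = 151 − 6q_A − q_C = 0 ⇒ q_A = 151/6 − (1/6)q_C.
The best-response slope dq_A/dq_C = −1/6 < 0: the reaction function is downward-sloping, so the choices are strategic substitutes.

strategic substitutes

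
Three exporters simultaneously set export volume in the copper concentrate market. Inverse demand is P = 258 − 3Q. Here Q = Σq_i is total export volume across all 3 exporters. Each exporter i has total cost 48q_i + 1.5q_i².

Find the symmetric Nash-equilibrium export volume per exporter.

14

A representative exporter's profit is π_i = q_i(258 − 3Q) − 48q_i − 1.5q_i², with Q = q_i + Σ_{j≠i} q_j.
First-order condition: 210 − 9q_i − 3Σ_{j≠i} q_j = 0.
With identical exporters, set every q_j = q: then 210 − 9q − 6q = 0, i.e. q = 210/15 = 14.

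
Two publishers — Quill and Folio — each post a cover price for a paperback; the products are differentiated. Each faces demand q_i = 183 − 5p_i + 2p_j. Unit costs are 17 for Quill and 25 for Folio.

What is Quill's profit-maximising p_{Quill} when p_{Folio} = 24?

Quill's profit: π = (p_{Quill} − 17)(183 − 5p_{Quill} + 2p_{Folio}).
∂π/∂p_{Quill} = 268 − 10p_{Quill} + 2p_{Folio} = 0 ⇒ p_{Quill} = 26.8 + 0.2p_{Folio}.
At p_{Folio} = 24: p_{Quill} = 26.8 + 0.2·24 = 31.6.

31.6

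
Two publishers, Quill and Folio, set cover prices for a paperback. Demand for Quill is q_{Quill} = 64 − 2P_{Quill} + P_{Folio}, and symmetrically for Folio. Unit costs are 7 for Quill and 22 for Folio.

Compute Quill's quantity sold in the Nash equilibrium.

42

Quill's profit: π = (P_{Quill} − 7)(64 − 2P_{Quill} + P_{Folio}).
∂π/∂P_{Quill} = 78 − 4P_{Quill} + P_{Folio} = 0 ⇒ P_{Quill} = 19.5 + 0.25P_{Folio}.
Similarly P_{Folio} = 27 + 0.25P_{Quill}.
Substituting the second reaction function into the first: P_{Quill} = 19.5 + 0.25(27 + 0.25P_{Quill}), which gives 0.9375P_{Quill} = 26.25 ⇒ P_{Quill} = 28.
Then P_{Folio} = 27 + 0.25·28 = 34.
q_{Quill} = 64 − 2·28 + 34 = 42.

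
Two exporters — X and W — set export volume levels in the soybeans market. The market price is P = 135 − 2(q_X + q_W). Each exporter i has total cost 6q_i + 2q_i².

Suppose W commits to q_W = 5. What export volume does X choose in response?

Exporter X's profit: π = q_X(135 − 2(q_X + q_W)) − 6q_X − 2q_X².
∂π/∂q_X = 129 − 8q_X − 2q_W = 0, so q_X = 16.125 − 0.25q_W.
At q_W = 5: q_X = 16.125 − 0.25·5 = 14.875.

14.875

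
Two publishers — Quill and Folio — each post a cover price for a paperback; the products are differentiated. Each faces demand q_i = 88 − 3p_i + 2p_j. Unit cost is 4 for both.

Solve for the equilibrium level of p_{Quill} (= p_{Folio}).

25

Quill's profit: π = (p_{Quill} − 4)(88 − 3p_{Quill} + 2p_{Folio}).
∂π/∂p_{Quill} = 100 − 6p_{Quill} + 2p_{Folio} = 0 ⇒ p_{Quill} = 50/3 + (1/3)p_{Folio}.
The game is symmetric, so in equilibrium p_{Folio} = p_{Quill}: the reaction function gives (2/3)p_{Quill} = 50/3, hence p_{Quill} = 25.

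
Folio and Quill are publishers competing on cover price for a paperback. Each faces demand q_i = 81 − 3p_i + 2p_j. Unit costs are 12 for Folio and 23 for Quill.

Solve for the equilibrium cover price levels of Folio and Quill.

31.3125, 35.4375

Folio's profit: π = (p_{Folio} − 12)(81 − 3p_{Folio} + 2p_{Quill}).
∂π/∂p_{Folio} = 117 − 6p_{Folio} + 2p_{Quill} = 0 ⇒ p_{Folio} = 19.5 + (1/3)p_{Quill}.
Similarly p_{Quill} = 25 + (1/3)p_{Folio}.
Plugging p_{Quill} into Folio's best response: p_{Folio} = 19.5 + (1/3)(25 + (1/3)p_{Folio}) ⇒ (8/9)p_{Folio} = 167/6, so p_{Folio} = 31.3125.
Then p_{Quill} = 25 + (1/3)·31.3125 = 35.4375.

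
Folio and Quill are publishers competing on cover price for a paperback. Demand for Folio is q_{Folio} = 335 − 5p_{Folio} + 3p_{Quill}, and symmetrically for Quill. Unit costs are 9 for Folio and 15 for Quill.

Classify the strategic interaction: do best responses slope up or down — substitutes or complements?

strategic complements

Folio's profit: π = (p_{Folio} − 9)(335 − 5p_{Folio} + 3p_{Quill}).
∂π/∂p_{Folio} = 380 − 10p_{Folio} + 3p_{Quill} = 0 ⇒ p_{Folio} = 38 + 0.3p_{Quill}.
The best-response slope dp_{Folio}/dp_{Quill} = 0.3 > 0: the reaction function is upward-sloping, so the choices are strategic complements.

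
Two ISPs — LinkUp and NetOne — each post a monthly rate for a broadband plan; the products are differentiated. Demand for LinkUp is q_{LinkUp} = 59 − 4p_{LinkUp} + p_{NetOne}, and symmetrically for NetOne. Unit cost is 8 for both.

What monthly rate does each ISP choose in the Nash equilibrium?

13

LinkUp's profit: π = (p_{LinkUp} − 8)(59 − 4p_{LinkUp} + p_{NetOne}).
∂π/∂p_{LinkUp} = 91 − 8p_{LinkUp} + p_{NetOne} = 0 ⇒ p_{LinkUp} = 11.375 + 0.125p_{NetOne}.
By symmetry p_{NetOne} = p_{LinkUp}; substituting into the reaction function, 0.875p_{LinkUp} = 11.375 and p_{LinkUp} = 13.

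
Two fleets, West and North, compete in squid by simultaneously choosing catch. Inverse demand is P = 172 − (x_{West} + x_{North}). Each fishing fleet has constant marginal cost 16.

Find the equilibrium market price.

68

Fishing fleet West's profit: π = x_{West}(172 − (x_{West} + x_{North})) − 16x_{West}.
∂π/∂x_{West} = 156 − 2x_{West} − x_{North} = 0, so x_{West} = 78 − 0.5x_{North}.
By symmetry x_{North} = x_{West}; substituting into the reaction function, 1.5x_{West} = 78 and x_{West} = 52.
Equilibrium price: P = 172 − 104 = 68.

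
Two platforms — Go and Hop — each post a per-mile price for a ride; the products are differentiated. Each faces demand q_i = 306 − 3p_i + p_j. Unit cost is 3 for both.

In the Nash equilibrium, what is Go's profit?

10800

Go's profit: π = (p_{Go} − 3)(306 − 3p_{Go} + p_{Hop}).
∂π/∂p_{Go} = 315 − 6p_{Go} + p_{Hop} = 0 ⇒ p_{Go} = 52.5 + (1/6)p_{Hop}.
The game is symmetric, so in equilibrium p_{Hop} = p_{Go}: the reaction function gives (5/6)p_{Go} = 52.5, hence p_{Go} = 63.
q_{Go} = 306 − 3·63 + 63 = 180.
Profit = (63 − 3)·180 = 10800.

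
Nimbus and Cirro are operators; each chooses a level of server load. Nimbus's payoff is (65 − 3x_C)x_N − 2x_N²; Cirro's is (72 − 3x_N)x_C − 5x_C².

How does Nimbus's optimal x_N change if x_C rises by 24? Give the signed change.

Expanding Nimbus's payoff: 65x_N − 3x_Cx_N − 2x_N².
∂π/∂x_N = 65 − 3x_C − 4x_N = 0, so x_N = 16.25 − 0.75x_C.
The reaction-function slope is −0.75, so a 24-unit rise in x_C moves x_N by −0.75 × 24 = −18. Nimbus's best response falls — the actions are strategic substitutes.

-18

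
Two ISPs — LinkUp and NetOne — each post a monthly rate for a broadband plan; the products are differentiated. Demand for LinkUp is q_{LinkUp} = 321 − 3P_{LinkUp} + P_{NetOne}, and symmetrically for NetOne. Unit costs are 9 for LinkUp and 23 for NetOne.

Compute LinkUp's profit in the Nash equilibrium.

LinkUp's profit: π = (P_{LinkUp} − 9)(321 − 3P_{LinkUp} + P_{NetOne}).
∂π/∂P_{LinkUp} = 348 − 6P_{LinkUp} + P_{NetOne} = 0 ⇒ P_{LinkUp} = 58 + (1/6)P_{NetOne}.
Similarly P_{NetOne} = 65 + (1/6)P_{LinkUp}.
Substituting the second reaction function into the first: P_{LinkUp} = 58 + (1/6)(65 + (1/6)P_{LinkUp}), which gives (35/36)P_{LinkUp} = 413/6 ⇒ P_{LinkUp} = 70.8.
Then P_{NetOne} = 65 + (1/6)·70.8 = 76.8.
q_{LinkUp} = 321 − 3·70.8 + 76.8 = 185.4.
Profit = (70.8 − 9)·185.4 = 11457.72.

11457.72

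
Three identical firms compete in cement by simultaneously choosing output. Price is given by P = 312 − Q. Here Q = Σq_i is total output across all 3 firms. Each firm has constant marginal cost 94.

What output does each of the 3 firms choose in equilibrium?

54.5

A representative firm's profit is π_i = q_i(312 − Q) − 94q_i, with Q = q_i + Σ_{j≠i} q_j.
First-order condition: 218 − 2q_i − Σ_{j≠i} q_j = 0.
In a symmetric equilibrium every firm chooses the same q, so Σ_{j≠i} q_j = 2q. The condition becomes 218 − 4q = 0, giving q = 218/4 = 54.5.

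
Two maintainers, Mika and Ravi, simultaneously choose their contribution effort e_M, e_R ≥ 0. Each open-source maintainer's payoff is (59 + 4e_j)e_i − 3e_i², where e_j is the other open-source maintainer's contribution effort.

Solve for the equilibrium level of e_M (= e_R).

29.5

Mika's payoff is (59 + 4e_R)e_M − 3e_M².
∂π/∂e_M = 59 + 4e_R − 6e_M = 0, so e_M = 59/6 + (2/3)e_R.
Setting e_M = e_R in the reaction function: e_M = 59/6 + (2/3)e_M, so e_M = (59/6) / (1/3) = 29.5.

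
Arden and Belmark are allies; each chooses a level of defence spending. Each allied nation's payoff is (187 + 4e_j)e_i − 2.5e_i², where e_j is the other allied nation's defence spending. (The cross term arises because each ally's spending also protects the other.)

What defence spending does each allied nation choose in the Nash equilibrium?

Arden's payoff is (187 + 4e_B)e_A − 2.5e_A².
∂π/∂e_A = 187 + 4e_B − 5e_A = 0, so e_A = 37.4 + 0.8e_B.
The game is symmetric, so in equilibrium e_B = e_A: the reaction function gives 0.2e_A = 37.4, hence e_A = 187.

187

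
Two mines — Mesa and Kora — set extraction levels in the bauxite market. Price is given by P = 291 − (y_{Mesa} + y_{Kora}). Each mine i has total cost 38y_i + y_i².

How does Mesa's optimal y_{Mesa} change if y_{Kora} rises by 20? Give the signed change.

Mine Mesa's profit: π = y_{Mesa}(291 − (y_{Mesa} + y_{Kora})) − 38y_{Mesa} − y_{Mesa}².
∂π/∂y_{Mesa} = 253 − 4y_{Mesa} − y_{Kora} = 0, so y_{Mesa} = 63.25 − 0.25y_{Kora}.
The reaction-function slope is −0.25, so a 20-unit rise in y_{Kora} moves y_{Mesa} by −0.25 × 20 = −5. Mesa's best response falls — the actions are strategic substitutes.

-5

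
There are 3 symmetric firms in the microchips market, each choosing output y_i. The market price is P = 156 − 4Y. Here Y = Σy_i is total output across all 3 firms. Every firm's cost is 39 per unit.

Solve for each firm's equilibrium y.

A representative firm's profit is π_i = y_i(156 − 4Y) − 39y_i, with Y = y_i + Σ_{j≠i} y_j.
First-order condition: 117 − 8y_i − 4Σ_{j≠i} y_j = 0.
In a symmetric equilibrium every firm chooses the same y, so Σ_{j≠i} y_j = 2y. The condition becomes 117 − 16y = 0, giving y = 117/16 = 7.3125.

7.3125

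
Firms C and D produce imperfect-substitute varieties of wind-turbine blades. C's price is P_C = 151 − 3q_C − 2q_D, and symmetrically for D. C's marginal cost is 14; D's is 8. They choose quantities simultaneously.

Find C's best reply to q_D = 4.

21.5

Firm C's profit: π = q_C(151 − 3q_C − 2q_D) − 14q_C.
∂π/∂q_C = 137 − 6q_C − 2q_D = 0 ⇒ q_C = 137/6 − (1/3)q_D.
At q_D = 4: q_C = 137/6 − (1/3)·4 = 21.5.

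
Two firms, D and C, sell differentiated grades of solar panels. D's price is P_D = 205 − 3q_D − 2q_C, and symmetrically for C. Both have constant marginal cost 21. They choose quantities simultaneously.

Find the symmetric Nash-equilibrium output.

23

Firm D's profit: π = q_D(205 − 3q_D − 2q_C) − 21q_D.
∂π/∂q_D = 184 − 6q_D − 2q_C = 0 ⇒ q_D = 92/3 − (1/3)q_C.
The game is symmetric, so in equilibrium q_C = q_D: the reaction function gives (4/3)q_D = 92/3, hence q_D = 23.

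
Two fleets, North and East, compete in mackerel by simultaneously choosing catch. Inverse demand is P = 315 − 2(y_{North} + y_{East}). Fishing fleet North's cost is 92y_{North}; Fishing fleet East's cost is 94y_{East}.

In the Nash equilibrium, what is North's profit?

Fishing fleet North's profit: π = y_{North}(315 − 2(y_{North} + y_{East})) − 92y_{North}.
∂π/∂y_{North} = 223 − 4y_{North} − 2y_{East} = 0, so y_{North} = 55.75 − 0.5y_{East}.
By the same steps for East: y_{East} = 55.25 − 0.5y_{North}.
Plugging y_{East} into North's best response: y_{North} = 55.75 − 0.5(55.25 − 0.5y_{North}) ⇒ 0.75y_{North} = 28.125, so y_{North} = 37.5.
Then y_{East} = 55.25 − 0.5·37.5 = 36.5.
Price P = 315 − 2·74 = 167.
North's profit: (167 − 92)·37.5 = 2812.5.

2812.5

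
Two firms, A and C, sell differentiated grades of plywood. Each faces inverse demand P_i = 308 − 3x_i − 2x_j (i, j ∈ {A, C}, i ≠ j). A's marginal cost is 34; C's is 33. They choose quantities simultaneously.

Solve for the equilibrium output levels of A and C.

34.1875, 34.4375

Firm A's profit: π = x_A(308 − 3x_A − 2x_C) − 34x_A.
∂π/∂x_A = 274 − 6x_A − 2x_C = 0 ⇒ x_A = 137/3 − (1/3)x_C.
Similarly x_C = 275/6 − (1/3)x_A.
Substituting the second reaction function into the first: x_A = 137/3 − (1/3)(275/6 − (1/3)x_A), which gives (8/9)x_A = 547/18 ⇒ x_A = 34.1875.
Then x_C = 275/6 − (1/3)·34.1875 = 34.4375.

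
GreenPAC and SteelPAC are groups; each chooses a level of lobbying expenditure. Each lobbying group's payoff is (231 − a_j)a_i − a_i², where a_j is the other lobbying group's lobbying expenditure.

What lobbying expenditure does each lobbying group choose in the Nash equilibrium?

GreenPAC's payoff is (231 − a_S)a_G − a_G².
∂π/∂a_G = 231 − a_S − 2a_G = 0, so a_G = 115.5 − 0.5a_S.
Setting a_G = a_S in the reaction function: a_G = 115.5 − 0.5a_G, so a_G = 115.5 / 1.5 = 77.

77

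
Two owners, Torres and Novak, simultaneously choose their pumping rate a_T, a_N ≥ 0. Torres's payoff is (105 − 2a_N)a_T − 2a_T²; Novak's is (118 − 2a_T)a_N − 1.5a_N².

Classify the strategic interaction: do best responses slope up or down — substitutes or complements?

strategic substitutes

Expanding Torres's payoff: 105a_T − 2a_Na_T − 2a_T².
∂π/∂a_T = 105 − 2a_N − 4a_T = 0, so a_T = 26.25 − 0.5a_N.
The best-response slope da_T/da_N = −0.5 < 0: the reaction function is downward-sloping, so the choices are strategic substitutes.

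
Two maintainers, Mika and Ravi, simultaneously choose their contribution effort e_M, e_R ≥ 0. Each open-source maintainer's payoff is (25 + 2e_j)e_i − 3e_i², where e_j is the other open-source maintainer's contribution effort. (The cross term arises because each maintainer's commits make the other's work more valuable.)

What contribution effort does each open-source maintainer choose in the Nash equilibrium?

6.25

Mika's payoff is (25 + 2e_R)e_M − 3e_M².
∂π/∂e_M = 25 + 2e_R − 6e_M = 0, so e_M = 25/6 + (1/3)e_R.
By symmetry e_R = e_M; substituting into the reaction function, (2/3)e_M = 25/6 and e_M = 6.25.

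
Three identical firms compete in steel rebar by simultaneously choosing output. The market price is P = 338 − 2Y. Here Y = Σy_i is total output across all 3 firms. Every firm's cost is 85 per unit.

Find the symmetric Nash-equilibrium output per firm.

31.625

A representative firm's profit is π_i = y_i(338 − 2Y) − 85y_i, with Y = y_i + Σ_{j≠i} y_j.
First-order condition: 253 − 4y_i − 2Σ_{j≠i} y_j = 0.
Imposing symmetry (y_j = y for all j) turns Σ_{j≠i} y_j into 2y, so 253 = 8y and y = 31.625.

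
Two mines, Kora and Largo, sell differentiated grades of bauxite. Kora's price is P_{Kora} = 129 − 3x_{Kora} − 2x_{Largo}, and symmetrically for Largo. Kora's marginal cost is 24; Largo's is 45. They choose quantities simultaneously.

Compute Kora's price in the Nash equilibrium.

Mine Kora's profit: π = x_{Kora}(129 − 3x_{Kora} − 2x_{Largo}) − 24x_{Kora}.
∂π/∂x_{Kora} = 105 − 6x_{Kora} − 2x_{Largo} = 0 ⇒ x_{Kora} = 17.5 − (1/3)x_{Largo}.
Similarly x_{Largo} = 14 − (1/3)x_{Kora}.
Solving the two reaction functions simultaneously: (1 − (−1/3)(−1/3))x_{Kora} = 17.5 − (1/3)·14, so (8/9)x_{Kora} = 77/6 and x_{Kora} = 14.4375.
Then x_{Largo} = 14 − (1/3)·14.4375 = 9.1875.
P_{Kora} = 129 − 3·14.4375 − 2·9.1875 = 67.3125.

67.3125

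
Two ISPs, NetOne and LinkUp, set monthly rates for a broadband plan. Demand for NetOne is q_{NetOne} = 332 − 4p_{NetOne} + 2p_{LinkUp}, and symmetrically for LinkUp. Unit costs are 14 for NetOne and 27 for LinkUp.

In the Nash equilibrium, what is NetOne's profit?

NetOne's profit: π = (p_{NetOne} − 14)(332 − 4p_{NetOne} + 2p_{LinkUp}).
∂π/∂p_{NetOne} = 388 − 8p_{NetOne} + 2p_{LinkUp} = 0 ⇒ p_{NetOne} = 48.5 + 0.25p_{LinkUp}.
Similarly p_{LinkUp} = 55 + 0.25p_{NetOne}.
Substituting the second reaction function into the first: p_{NetOne} = 48.5 + 0.25(55 + 0.25p_{NetOne}), which gives 0.9375p_{NetOne} = 62.25 ⇒ p_{NetOne} = 66.4.
Then p_{LinkUp} = 55 + 0.25·66.4 = 71.6.
q_{NetOne} = 332 − 4·66.4 + 2·71.6 = 209.6.
Profit = (66.4 − 14)·209.6 = 10983.04.

10983.04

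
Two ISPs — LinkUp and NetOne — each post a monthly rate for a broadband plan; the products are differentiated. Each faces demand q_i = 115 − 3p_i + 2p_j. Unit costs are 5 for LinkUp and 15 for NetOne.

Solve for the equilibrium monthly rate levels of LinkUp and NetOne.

34.375, 38.125

LinkUp's profit: π = (p_{LinkUp} − 5)(115 − 3p_{LinkUp} + 2p_{NetOne}).
∂π/∂p_{LinkUp} = 130 − 6p_{LinkUp} + 2p_{NetOne} = 0 ⇒ p_{LinkUp} = 65/3 + (1/3)p_{NetOne}.
Similarly p_{NetOne} = 80/3 + (1/3)p_{LinkUp}.
Solving the two reaction functions simultaneously: (1 − (1/3)(1/3))p_{LinkUp} = 65/3 + (1/3)·(80/3), so (8/9)p_{LinkUp} = 275/9 and p_{LinkUp} = 34.375.
Then p_{NetOne} = 80/3 + (1/3)·34.375 = 38.125.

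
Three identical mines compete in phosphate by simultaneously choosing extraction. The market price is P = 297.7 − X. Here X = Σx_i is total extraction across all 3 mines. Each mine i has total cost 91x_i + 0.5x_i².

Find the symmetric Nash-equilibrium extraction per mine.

41.34

A representative mine's profit is π_i = x_i(297.7 − X) − 91x_i − 0.5x_i², with X = x_i + Σ_{j≠i} x_j.
First-order condition: 206.7 − 3x_i − Σ_{j≠i} x_j = 0.
With identical mines, set every x_j = x: then 206.7 − 3x − 2x = 0, i.e. x = 206.7/5 = 41.34.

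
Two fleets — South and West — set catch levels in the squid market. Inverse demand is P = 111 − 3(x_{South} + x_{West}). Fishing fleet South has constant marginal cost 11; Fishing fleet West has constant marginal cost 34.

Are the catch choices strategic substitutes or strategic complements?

Fishing fleet South's profit: π = x_{South}(111 − 3(x_{South} + x_{West})) − 11x_{South}.
∂π/∂x_{South} = 100 − 6x_{South} − 3x_{West} = 0, so x_{South} = 50/3 − 0.5x_{West}.
The best-response slope dx_{South}/dx_{West} = −0.5 < 0: the reaction function is downward-sloping, so the choices are strategic substitutes.

strategic substitutes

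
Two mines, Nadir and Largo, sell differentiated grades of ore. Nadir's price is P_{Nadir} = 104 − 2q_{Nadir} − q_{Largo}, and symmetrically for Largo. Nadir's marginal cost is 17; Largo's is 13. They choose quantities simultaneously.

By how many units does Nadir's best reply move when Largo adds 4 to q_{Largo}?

-1

Mine Nadir's profit: π = q_{Nadir}(104 − 2q_{Nadir} − q_{Largo}) − 17q_{Nadir}.
∂π/∂q_{Nadir} = 87 − 4q_{Nadir} − q_{Largo} = 0 ⇒ q_{Nadir} = 21.75 − 0.25q_{Largo}.
The reaction-function slope is −0.25, so a 4-unit rise in q_{Largo} moves q_{Nadir} by −0.25 × 4 = −1. Nadir's best response falls — the actions are strategic substitutes.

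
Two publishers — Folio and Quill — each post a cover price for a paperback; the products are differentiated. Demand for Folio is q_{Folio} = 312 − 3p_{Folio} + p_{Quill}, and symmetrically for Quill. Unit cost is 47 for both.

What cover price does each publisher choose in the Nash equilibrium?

Folio's profit: π = (p_{Folio} − 47)(312 − 3p_{Folio} + p_{Quill}).
∂π/∂p_{Folio} = 453 − 6p_{Folio} + p_{Quill} = 0 ⇒ p_{Folio} = 75.5 + (1/6)p_{Quill}.
Setting p_{Folio} = p_{Quill} in the reaction function: p_{Folio} = 75.5 + (1/6)p_{Folio}, so p_{Folio} = 75.5 / (5/6) = 90.6.

90.6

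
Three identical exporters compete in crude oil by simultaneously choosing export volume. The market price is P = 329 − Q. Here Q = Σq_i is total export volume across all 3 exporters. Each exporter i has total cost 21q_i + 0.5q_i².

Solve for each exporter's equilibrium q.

61.6

A representative exporter's profit is π_i = q_i(329 − Q) − 21q_i − 0.5q_i², with Q = q_i + Σ_{j≠i} q_j.
First-order condition: 308 − 3q_i − Σ_{j≠i} q_j = 0.
Imposing symmetry (q_j = q for all j) turns Σ_{j≠i} q_j into 2q, so 308 = 5q and q = 61.6.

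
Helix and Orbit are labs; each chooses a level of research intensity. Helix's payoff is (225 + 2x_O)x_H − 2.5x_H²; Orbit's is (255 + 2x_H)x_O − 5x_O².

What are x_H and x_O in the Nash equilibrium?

Expanding Helix's payoff: 225x_H + 2x_Ox_H − 2.5x_H².
∂π/∂x_H = 225 + 2x_O − 5x_H = 0, so x_H = 45 + 0.4x_O.
Likewise for Orbit: x_O = 25.5 + 0.2x_H.
Substituting the second reaction function into the first: x_H = 45 + 0.4(25.5 + 0.2x_H), which gives 0.92x_H = 55.2 ⇒ x_H = 60.
Then x_O = 25.5 + 0.2·60 = 37.5.

60, 37.5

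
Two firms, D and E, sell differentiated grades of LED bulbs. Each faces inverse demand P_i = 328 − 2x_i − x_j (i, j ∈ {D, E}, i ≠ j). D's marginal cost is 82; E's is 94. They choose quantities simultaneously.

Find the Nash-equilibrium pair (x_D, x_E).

50, 46

Firm D's profit: π = x_D(328 − 2x_D − x_E) − 82x_D.
∂π/∂x_D = 246 − 4x_D − x_E = 0 ⇒ x_D = 61.5 − 0.25x_E.
Similarly x_E = 58.5 − 0.25x_D.
Substituting the second reaction function into the first: x_D = 61.5 − 0.25(58.5 − 0.25x_D), which gives 0.9375x_D = 46.875 ⇒ x_D = 50.
Then x_E = 58.5 − 0.25·50 = 46.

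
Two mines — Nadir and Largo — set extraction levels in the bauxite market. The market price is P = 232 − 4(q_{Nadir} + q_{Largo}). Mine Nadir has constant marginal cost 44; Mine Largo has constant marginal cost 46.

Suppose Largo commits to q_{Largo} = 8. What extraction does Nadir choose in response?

19.5

Mine Nadir's profit: π = q_{Nadir}(232 − 4(q_{Nadir} + q_{Largo})) − 44q_{Nadir}.
∂π/∂q_{Nadir} = 188 − 8q_{Nadir} − 4q_{Largo} = 0, so q_{Nadir} = 23.5 − 0.5q_{Largo}.
At q_{Largo} = 8: q_{Nadir} = 23.5 − 0.5·8 = 19.5.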